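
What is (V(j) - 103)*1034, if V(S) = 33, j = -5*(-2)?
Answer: -72380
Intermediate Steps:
j = 10
(V(j) - 103)*1034 = (33 - 103)*1034 = -70*1034 = -72380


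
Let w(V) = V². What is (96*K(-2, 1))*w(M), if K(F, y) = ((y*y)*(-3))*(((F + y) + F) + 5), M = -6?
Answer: -20736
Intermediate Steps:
K(F, y) = -3*y²*(5 + y + 2*F) (K(F, y) = (y²*(-3))*((y + 2*F) + 5) = (-3*y²)*(5 + y + 2*F) = -3*y²*(5 + y + 2*F))
(96*K(-2, 1))*w(M) = (96*(3*1²*(-5 - 1*1 - 2*(-2))))*(-6)² = (96*(3*1*(-5 - 1 + 4)))*36 = (96*(3*1*(-2)))*36 = (96*(-6))*36 = -576*36 = -20736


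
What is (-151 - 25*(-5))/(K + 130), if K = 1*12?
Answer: -13/71 ≈ -0.18310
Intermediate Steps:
K = 12
(-151 - 25*(-5))/(K + 130) = (-151 - 25*(-5))/(12 + 130) = (-151 + 125)/142 = -26*1/142 = -13/71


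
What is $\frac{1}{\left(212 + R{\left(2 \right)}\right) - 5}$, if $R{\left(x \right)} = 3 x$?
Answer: $\frac{1}{213} \approx 0.0046948$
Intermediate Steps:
$\frac{1}{\left(212 + R{\left(2 \right)}\right) - 5} = \frac{1}{\left(212 + 3 \cdot 2\right) - 5} = \frac{1}{\left(212 + 6\right) - 5} = \frac{1}{218 - 5} = \frac{1}{213}$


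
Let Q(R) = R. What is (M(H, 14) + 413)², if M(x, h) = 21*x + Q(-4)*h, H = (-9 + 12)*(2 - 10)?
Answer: 21609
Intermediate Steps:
H = -24 (H = 3*(-8) = -24)
M(x, h) = -4*h + 21*x (M(x, h) = 21*x - 4*h = -4*h + 21*x)
(M(H, 14) + 413)² = ((-4*14 + 21*(-24)) + 413)² = ((-56 - 504) + 413)² = (-560 + 413)² = (-147)² = 21609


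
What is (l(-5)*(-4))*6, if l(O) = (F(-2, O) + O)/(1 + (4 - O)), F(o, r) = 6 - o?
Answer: -36/5 ≈ -7.2000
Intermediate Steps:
l(O) = (8 + O)/(5 - O) (l(O) = ((6 - 1*(-2)) + O)/(1 + (4 - O)) = ((6 + 2) + O)/(5 - O) = (8 + O)/(5 - O))
(l(-5)*(-4))*6 = (((-8 - 1*(-5))/(-5 - 5))*(-4))*6 = (((-8 + 5)/(-10))*(-4))*6 = (-1/10*(-3)*(-4))*6 = ((3/10)*(-4))*6 = -6/5*6 = -36/5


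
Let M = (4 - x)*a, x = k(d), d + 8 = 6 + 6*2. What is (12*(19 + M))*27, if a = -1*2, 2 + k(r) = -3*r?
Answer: -17172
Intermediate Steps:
d = 10 (d = -8 + (6 + 6*2) = -8 + (6 + 12) = -8 + 18 = 10)
k(r) = -2 - 3*r
x = -32 (x = -2 - 3*10 = -2 - 30 = -32)
a = -2
M = -72 (M = (4 - 1*(-32))*(-2) = (4 + 32)*(-2) = 36*(-2) = -72)
(12*(19 + M))*27 = (12*(19 - 72))*27 = (12*(-53))*27 = -636*27 = -17172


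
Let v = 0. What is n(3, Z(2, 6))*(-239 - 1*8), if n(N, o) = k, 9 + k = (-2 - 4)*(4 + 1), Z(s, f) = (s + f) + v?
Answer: 9633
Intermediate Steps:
Z(s, f) = f + s (Z(s, f) = (s + f) + 0 = (f + s) + 0 = f + s)
k = -39 (k = -9 + (-2 - 4)*(4 + 1) = -9 - 6*5 = -9 - 30 = -39)
n(N, o) = -39
n(3, Z(2, 6))*(-239 - 1*8) = -39*(-239 - 1*8) = -39*(-239 - 8) = -39*(-247) = 9633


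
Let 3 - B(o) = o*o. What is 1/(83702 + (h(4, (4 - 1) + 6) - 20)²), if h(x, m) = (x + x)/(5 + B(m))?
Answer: 5329/448202982 ≈ 1.1890e-5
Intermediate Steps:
B(o) = 3 - o² (B(o) = 3 - o*o = 3 - o²)
h(x, m) = 2*x/(8 - m²) (h(x, m) = (x + x)/(5 + (3 - m²)) = (2*x)/(8 - m²) = 2*x/(8 - m²))
1/(83702 + (h(4, (4 - 1) + 6) - 20)²) = 1/(83702 + (-2*4/(-8 + ((4 - 1) + 6)²) - 20)²) = 1/(83702 + (-2*4/(-8 + (3 + 6)²) - 20)²) = 1/(83702 + (-2*4/(-8 + 9²) - 20)²) = 1/(83702 + (-2*4/(-8 + 81) - 20)²) = 1/(83702 + (-2*4/73 - 20)²) = 1/(83702 + (-2*4*1/73 - 20)²) = 1/(83702 + (-8/73 - 20)²) = 1/(83702 + (-1468/73)²) = 1/(83702 + 2155024/5329) = 1/(448202982/5329) = 5329/448202982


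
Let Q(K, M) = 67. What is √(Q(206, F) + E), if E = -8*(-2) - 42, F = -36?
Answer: √41 ≈ 6.4031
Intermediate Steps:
E = -26 (E = 16 - 42 = -26)
√(Q(206, F) + E) = √(67 - 26) = √41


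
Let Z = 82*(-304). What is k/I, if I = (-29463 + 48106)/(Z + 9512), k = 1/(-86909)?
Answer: 15416/1620244487 ≈ 9.5146e-6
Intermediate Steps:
Z = -24928
k = -1/86909 ≈ -1.1506e-5
I = -18643/15416 (I = (-29463 + 48106)/(-24928 + 9512) = 18643/(-15416) = 18643*(-1/15416) = -18643/15416 ≈ -1.2093)
k/I = -1/(86909*(-18643/15416)) = -1/86909*(-15416/18643) = 15416/1620244487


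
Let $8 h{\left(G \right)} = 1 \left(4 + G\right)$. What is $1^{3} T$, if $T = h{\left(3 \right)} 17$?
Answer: $\frac{119}{8} \approx 14.875$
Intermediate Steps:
$h{\left(G \right)} = \frac{1}{2} + \frac{G}{8}$ ($h{\left(G \right)} = \frac{1 \left(4 + G\right)}{8} = \frac{4 + G}{8} = \frac{1}{2} + \frac{G}{8}$)
$T = \frac{119}{8}$ ($T = \left(\frac{1}{2} + \frac{1}{8} \cdot 3\right) 17 = \left(\frac{1}{2} + \frac{3}{8}\right) 17 = \frac{7}{8} \cdot 17 = \frac{119}{8} \approx 14.875$)
$1^{3} T = 1^{3} \cdot \frac{119}{8} = 1 \cdot \frac{119}{8} = \frac{119}{8}$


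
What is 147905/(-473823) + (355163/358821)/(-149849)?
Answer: -126235992075038/404396408546109 ≈ -0.31216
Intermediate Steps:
147905/(-473823) + (355163/358821)/(-149849) = 147905*(-1/473823) + (355163*(1/358821))*(-1/149849) = -147905/473823 + (355163/358821)*(-1/149849) = -147905/473823 - 355163/53768968029 = -126235992075038/404396408546109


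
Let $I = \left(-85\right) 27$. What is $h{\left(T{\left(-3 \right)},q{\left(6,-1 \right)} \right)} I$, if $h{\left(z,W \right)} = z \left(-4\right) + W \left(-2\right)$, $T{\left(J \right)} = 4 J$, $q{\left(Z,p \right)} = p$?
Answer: $-114750$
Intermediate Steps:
$I = -2295$
$h{\left(z,W \right)} = - 4 z - 2 W$
$h{\left(T{\left(-3 \right)},q{\left(6,-1 \right)} \right)} I = \left(- 4 \cdot 4 \left(-3\right) - -2\right) \left(-2295\right) = \left(\left(-4\right) \left(-12\right) + 2\right) \left(-2295\right) = \left(48 + 2\right) \left(-2295\right) = 50 \left(-2295\right) = -114750$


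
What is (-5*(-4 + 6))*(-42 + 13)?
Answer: 290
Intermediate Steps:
(-5*(-4 + 6))*(-42 + 13) = -5*2*(-29) = -10*(-29) = 290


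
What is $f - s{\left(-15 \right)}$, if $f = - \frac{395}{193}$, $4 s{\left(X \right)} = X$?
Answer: $\frac{1315}{772} \approx 1.7034$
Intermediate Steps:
$s{\left(X \right)} = \frac{X}{4}$
$f = - \frac{395}{193}$ ($f = \left(-395\right) \frac{1}{193} = - \frac{395}{193} \approx -2.0466$)
$f - s{\left(-15 \right)} = - \frac{395}{193} - \frac{1}{4} \left(-15\right) = - \frac{395}{193} - - \frac{15}{4} = - \frac{395}{193} + \frac{15}{4} = \frac{1315}{772}$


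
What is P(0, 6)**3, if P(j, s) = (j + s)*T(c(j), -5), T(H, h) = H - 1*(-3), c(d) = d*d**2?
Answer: 5832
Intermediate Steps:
c(d) = d**3
T(H, h) = 3 + H (T(H, h) = H + 3 = 3 + H)
P(j, s) = (3 + j**3)*(j + s) (P(j, s) = (j + s)*(3 + j**3) = (3 + j**3)*(j + s))
P(0, 6)**3 = ((3 + 0**3)*(0 + 6))**3 = ((3 + 0)*6)**3 = (3*6)**3 = 18**3 = 5832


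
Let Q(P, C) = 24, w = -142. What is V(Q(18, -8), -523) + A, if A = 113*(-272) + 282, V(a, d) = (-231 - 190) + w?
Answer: -31017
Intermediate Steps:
V(a, d) = -563 (V(a, d) = (-231 - 190) - 142 = -421 - 142 = -563)
A = -30454 (A = -30736 + 282 = -30454)
V(Q(18, -8), -523) + A = -563 - 30454 = -31017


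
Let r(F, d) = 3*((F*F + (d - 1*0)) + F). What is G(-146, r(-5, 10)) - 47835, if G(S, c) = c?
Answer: -47745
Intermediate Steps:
r(F, d) = 3*F + 3*d + 3*F² (r(F, d) = 3*((F² + (d + 0)) + F) = 3*((F² + d) + F) = 3*((d + F²) + F) = 3*(F + d + F²) = 3*F + 3*d + 3*F²)
G(-146, r(-5, 10)) - 47835 = (3*(-5) + 3*10 + 3*(-5)²) - 47835 = (-15 + 30 + 3*25) - 47835 = (-15 + 30 + 75) - 47835 = 90 - 47835 = -47745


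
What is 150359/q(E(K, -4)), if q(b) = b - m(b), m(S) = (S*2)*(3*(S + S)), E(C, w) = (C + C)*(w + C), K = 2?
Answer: -150359/776 ≈ -193.76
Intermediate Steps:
E(C, w) = 2*C*(C + w) (E(C, w) = (2*C)*(C + w) = 2*C*(C + w))
m(S) = 12*S² (m(S) = (2*S)*(3*(2*S)) = (2*S)*(6*S) = 12*S²)
q(b) = b - 12*b²
150359/q(E(K, -4)) = 150359/(((2*2*(2 - 4))*(1 - 24*2*(2 - 4)))) = 150359/(((2*2*(-2))*(1 - 24*2*(-2)))) = 150359/((-8*(1 - 12*(-8)))) = 150359/((-8*(1 + 96))) = 150359/((-8*97)) = 150359/(-776) = 150359*(-1/776) = -150359/776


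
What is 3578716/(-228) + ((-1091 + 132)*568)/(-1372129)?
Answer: -1227583953007/78211353 ≈ -15696.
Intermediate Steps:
3578716/(-228) + ((-1091 + 132)*568)/(-1372129) = 3578716*(-1/228) - 959*568*(-1/1372129) = -894679/57 - 544712*(-1/1372129) = -894679/57 + 544712/1372129 = -1227583953007/78211353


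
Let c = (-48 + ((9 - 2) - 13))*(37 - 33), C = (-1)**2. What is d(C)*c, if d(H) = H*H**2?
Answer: -216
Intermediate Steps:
C = 1
d(H) = H**3
c = -216 (c = (-48 + (7 - 13))*4 = (-48 - 6)*4 = -54*4 = -216)
d(C)*c = 1**3*(-216) = 1*(-216) = -216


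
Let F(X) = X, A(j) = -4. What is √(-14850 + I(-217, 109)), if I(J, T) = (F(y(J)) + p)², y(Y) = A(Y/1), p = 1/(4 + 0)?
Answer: 15*I*√1055/4 ≈ 121.8*I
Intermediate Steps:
p = ¼ (p = 1/4 = ¼ ≈ 0.25000)
y(Y) = -4
I(J, T) = 225/16 (I(J, T) = (-4 + ¼)² = (-15/4)² = 225/16)
√(-14850 + I(-217, 109)) = √(-14850 + 225/16) = √(-237375/16) = 15*I*√1055/4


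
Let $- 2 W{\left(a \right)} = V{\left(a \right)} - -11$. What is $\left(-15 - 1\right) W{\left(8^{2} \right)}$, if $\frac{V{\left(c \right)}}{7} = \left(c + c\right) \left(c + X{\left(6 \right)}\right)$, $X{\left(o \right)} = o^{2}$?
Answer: $716888$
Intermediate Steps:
$V{\left(c \right)} = 14 c \left(36 + c\right)$ ($V{\left(c \right)} = 7 \left(c + c\right) \left(c + 6^{2}\right) = 7 \cdot 2 c \left(c + 36\right) = 7 \cdot 2 c \left(36 + c\right) = 14 c \left(36 + c\right)$)
$W{\left(a \right)} = - \frac{11}{2} - 7 a \left(36 + a\right)$ ($W{\left(a \right)} = - \frac{14 a \left(36 + a\right) - -11}{2} = - \frac{14 a \left(36 + a\right) + 11}{2} = - \frac{11 + 14 a \left(36 + a\right)}{2} = - \frac{11}{2} - 7 a \left(36 + a\right)$)
$\left(-15 - 1\right) W{\left(8^{2} \right)} = \left(-15 - 1\right) \left(- \frac{11}{2} - 7 \cdot 8^{2} \left(36 + 8^{2}\right)\right) = \left(-15 - 1\right) \left(- \frac{11}{2} - 448 \left(36 + 64\right)\right) = - 16 \left(- \frac{11}{2} - 448 \cdot 100\right) = - 16 \left(- \frac{11}{2} - 44800\right) = \left(-16\right) \left(- \frac{89611}{2}\right) = 716888$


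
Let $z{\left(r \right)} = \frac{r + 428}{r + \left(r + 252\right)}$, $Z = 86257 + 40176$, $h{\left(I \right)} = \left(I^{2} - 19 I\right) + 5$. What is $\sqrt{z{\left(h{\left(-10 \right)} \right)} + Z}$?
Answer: $\frac{\sqrt{89637054178}}{842} \approx 355.58$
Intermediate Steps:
$h{\left(I \right)} = 5 + I^{2} - 19 I$
$Z = 126433$
$z{\left(r \right)} = \frac{428 + r}{252 + 2 r}$ ($z{\left(r \right)} = \frac{428 + r}{r + \left(252 + r\right)} = \frac{428 + r}{252 + 2 r}$)
$\sqrt{z{\left(h{\left(-10 \right)} \right)} + Z} = \sqrt{\frac{428 + \left(5 + \left(-10\right)^{2} - -190\right)}{2 \left(126 + \left(5 + \left(-10\right)^{2} - -190\right)\right)} + 126433} = \sqrt{\frac{428 + \left(5 + 100 + 190\right)}{2 \left(126 + \left(5 + 100 + 190\right)\right)} + 126433} = \sqrt{\frac{428 + 295}{2 \left(126 + 295\right)} + 126433} = \sqrt{\frac{1}{2} \cdot \frac{1}{421} \cdot 723 + 126433} = \sqrt{\frac{723}{842} + 126433} = \sqrt{\frac{106457309}{842}} = \frac{\sqrt{89637054178}}{842}$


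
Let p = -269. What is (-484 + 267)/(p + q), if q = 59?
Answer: 31/30 ≈ 1.0333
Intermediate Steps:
(-484 + 267)/(p + q) = (-484 + 267)/(-269 + 59) = -217/(-210) = -217*(-1/210) = 31/30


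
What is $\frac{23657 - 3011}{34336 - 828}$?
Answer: $\frac{10323}{16754} \approx 0.61615$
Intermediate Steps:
$\frac{23657 - 3011}{34336 - 828} = \frac{20646}{33508} = 20646 \cdot \frac{1}{33508} = \frac{10323}{16754}$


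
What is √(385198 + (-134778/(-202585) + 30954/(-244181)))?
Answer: √19236535492321478261769670/7066772555 ≈ 620.64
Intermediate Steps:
√(385198 + (-134778/(-202585) + 30954/(-244181))) = √(385198 + (-134778*(-1/202585) + 30954*(-1/244181))) = √(385198 + (134778/202585 - 4422/34883)) = √(385198 + 3805630104/7066772555) = √(2722110460270994/7066772555) = √19236535492321478261769670/7066772555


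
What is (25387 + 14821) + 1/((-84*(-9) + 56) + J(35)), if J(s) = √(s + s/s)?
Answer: 32890145/818 ≈ 40208.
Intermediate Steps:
J(s) = √(1 + s) (J(s) = √(s + 1) = √(1 + s))
(25387 + 14821) + 1/((-84*(-9) + 56) + J(35)) = (25387 + 14821) + 1/((-84*(-9) + 56) + √(1 + 35)) = 40208 + 1/((756 + 56) + √36) = 40208 + 1/(812 + 6) = 40208 + 1/818 = 32890145/818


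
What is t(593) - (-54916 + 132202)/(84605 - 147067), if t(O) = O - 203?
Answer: 12218733/31231 ≈ 391.24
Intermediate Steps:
t(O) = -203 + O
t(593) - (-54916 + 132202)/(84605 - 147067) = (-203 + 593) - (-54916 + 132202)/(84605 - 147067) = 390 - 77286/(-62462) = 390 - 77286*(-1)/62462 = 390 - 1*(-38643/31231) = 390 + 38643/31231 = 12218733/31231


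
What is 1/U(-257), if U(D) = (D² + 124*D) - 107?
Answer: 1/34074 ≈ 2.9348e-5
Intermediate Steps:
U(D) = -107 + D² + 124*D
1/U(-257) = 1/(-107 + (-257)² + 124*(-257)) = 1/(-107 + 66049 - 31868) = 1/34074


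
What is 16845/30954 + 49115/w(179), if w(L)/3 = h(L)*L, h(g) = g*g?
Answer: 97118554025/177531683406 ≈ 0.54705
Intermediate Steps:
h(g) = g²
w(L) = 3*L³ (w(L) = 3*(L²*L) = 3*L³)
16845/30954 + 49115/w(179) = 16845/30954 + 49115/((3*179³)) = 16845*(1/30954) + 49115/((3*5735339)) = 5615/10318 + 49115/17206017 = 97118554025/177531683406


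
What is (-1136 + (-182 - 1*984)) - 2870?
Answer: -5172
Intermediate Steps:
(-1136 + (-182 - 1*984)) - 2870 = (-1136 + (-182 - 984)) - 2870 = (-1136 - 1166) - 2870 = -2302 - 2870 = -5172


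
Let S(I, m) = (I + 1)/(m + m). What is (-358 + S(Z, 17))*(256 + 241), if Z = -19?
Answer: -3029215/17 ≈ -1.7819e+5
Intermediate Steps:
S(I, m) = (1 + I)/(2*m) (S(I, m) = (1 + I)/((2*m)) = (1 + I)*(1/(2*m)) = (1 + I)/(2*m))
(-358 + S(Z, 17))*(256 + 241) = (-358 + (1/2)*(1 - 19)/17)*(256 + 241) = (-358 + (1/2)*(1/17)*(-18))*497 = (-358 - 9/17)*497 = -6095/17*497 = -3029215/17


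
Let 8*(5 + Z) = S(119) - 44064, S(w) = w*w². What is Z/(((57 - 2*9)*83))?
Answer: 126235/1992 ≈ 63.371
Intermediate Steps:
S(w) = w³
Z = 1641055/8 (Z = -5 + (119³ - 44064)/8 = -5 + (1685159 - 44064)/8 = -5 + (⅛)*1641095 = -5 + 1641095/8 = 1641055/8 ≈ 2.0513e+5)
Z/(((57 - 2*9)*83)) = 1641055/(8*(((57 - 2*9)*83))) = 1641055/(8*(((57 - 18)*83))) = 1641055/(8*((39*83))) = (1641055/8)/3237 = (1641055/8)*(1/3237) = 126235/1992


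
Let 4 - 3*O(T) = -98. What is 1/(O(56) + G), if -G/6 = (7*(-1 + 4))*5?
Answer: -1/596 ≈ -0.0016779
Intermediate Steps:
O(T) = 34 (O(T) = 4/3 - 1/3*(-98) = 4/3 + 98/3 = 34)
G = -630 (G = -6*7*(-1 + 4)*5 = -6*7*3*5 = -126*5 = -6*105 = -630)
1/(O(56) + G) = 1/(34 - 630) = 1/(-596) = -1/596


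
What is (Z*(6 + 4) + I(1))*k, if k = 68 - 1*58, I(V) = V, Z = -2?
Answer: -190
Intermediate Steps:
k = 10 (k = 68 - 58 = 10)
(Z*(6 + 4) + I(1))*k = (-2*(6 + 4) + 1)*10 = (-2*10 + 1)*10 = (-20 + 1)*10 = -19*10 = -190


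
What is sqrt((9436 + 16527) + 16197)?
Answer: 4*sqrt(2635) ≈ 205.33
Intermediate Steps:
sqrt((9436 + 16527) + 16197) = sqrt(25963 + 16197) = sqrt(42160) = 4*sqrt(2635)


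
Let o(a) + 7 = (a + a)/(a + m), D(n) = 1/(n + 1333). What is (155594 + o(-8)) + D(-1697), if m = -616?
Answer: 169901029/1092 ≈ 1.5559e+5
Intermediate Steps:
D(n) = 1/(1333 + n)
o(a) = -7 + 2*a/(-616 + a) (o(a) = -7 + (a + a)/(a - 616) = -7 + (2*a)/(-616 + a) = -7 + 2*a/(-616 + a))
(155594 + o(-8)) + D(-1697) = (155594 + (4312 - 5*(-8))/(-616 - 8)) + 1/(1333 - 1697) = (155594 + (4312 + 40)/(-624)) + 1/(-364) = (155594 - 1/624*4352) - 1/364 = (155594 - 272/39) - 1/364 = 6067894/39 - 1/364 = 169901029/1092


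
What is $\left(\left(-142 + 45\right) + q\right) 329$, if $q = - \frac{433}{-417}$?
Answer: $- \frac{13165264}{417} \approx -31571.0$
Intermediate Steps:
$q = \frac{433}{417}$ ($q = \left(-433\right) \left(- \frac{1}{417}\right) = \frac{433}{417} \approx 1.0384$)
$\left(\left(-142 + 45\right) + q\right) 329 = \left(\left(-142 + 45\right) + \frac{433}{417}\right) 329 = \left(-97 + \frac{433}{417}\right) 329 = \left(- \frac{40016}{417}\right) 329 = - \frac{13165264}{417}$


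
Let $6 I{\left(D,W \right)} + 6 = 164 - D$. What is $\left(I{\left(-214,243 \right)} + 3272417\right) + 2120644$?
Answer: $5393123$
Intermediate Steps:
$I{\left(D,W \right)} = \frac{79}{3} - \frac{D}{6}$ ($I{\left(D,W \right)} = -1 + \frac{164 - D}{6} = -1 - \left(- \frac{82}{3} + \frac{D}{6}\right) = \frac{79}{3} - \frac{D}{6}$)
$\left(I{\left(-214,243 \right)} + 3272417\right) + 2120644 = \left(\left(\frac{79}{3} - - \frac{107}{3}\right) + 3272417\right) + 2120644 = \left(\left(\frac{79}{3} + \frac{107}{3}\right) + 3272417\right) + 2120644 = \left(62 + 3272417\right) + 2120644 = 3272479 + 2120644 = 5393123$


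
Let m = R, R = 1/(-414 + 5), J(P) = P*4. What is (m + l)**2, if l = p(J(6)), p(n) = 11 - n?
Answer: 28281124/167281 ≈ 169.06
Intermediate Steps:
J(P) = 4*P
l = -13 (l = 11 - 4*6 = 11 - 1*24 = 11 - 24 = -13)
R = -1/409 (R = 1/(-409) = -1/409 ≈ -0.0024450)
m = -1/409 ≈ -0.0024450
(m + l)**2 = (-1/409 - 13)**2 = (-5318/409)**2 = 28281124/167281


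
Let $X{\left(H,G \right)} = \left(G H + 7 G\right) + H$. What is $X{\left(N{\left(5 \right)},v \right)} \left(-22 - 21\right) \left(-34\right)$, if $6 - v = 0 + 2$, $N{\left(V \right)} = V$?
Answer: $77486$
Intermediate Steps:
$v = 4$ ($v = 6 - \left(0 + 2\right) = 6 - 2 = 4$)
$X{\left(H,G \right)} = H + 7 G + G H$ ($X{\left(H,G \right)} = \left(7 G + G H\right) + H = H + 7 G + G H$)
$X{\left(N{\left(5 \right)},v \right)} \left(-22 - 21\right) \left(-34\right) = \left(5 + 7 \cdot 4 + 4 \cdot 5\right) \left(-22 - 21\right) \left(-34\right) = \left(5 + 28 + 20\right) \left(-43\right) \left(-34\right) = 53 \left(-43\right) \left(-34\right) = \left(-2279\right) \left(-34\right) = 77486$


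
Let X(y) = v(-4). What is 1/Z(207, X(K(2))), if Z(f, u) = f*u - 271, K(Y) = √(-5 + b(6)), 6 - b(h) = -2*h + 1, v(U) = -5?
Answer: -1/1306 ≈ -0.00076570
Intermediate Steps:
b(h) = 5 + 2*h (b(h) = 6 - (-2*h + 1) = 6 - (1 - 2*h) = 6 + (-1 + 2*h) = 5 + 2*h)
K(Y) = 2*√3 (K(Y) = √(-5 + (5 + 2*6)) = √(-5 + (5 + 12)) = √(-5 + 17) = √12 = 2*√3)
X(y) = -5
Z(f, u) = -271 + f*u
1/Z(207, X(K(2))) = 1/(-271 + 207*(-5)) = 1/(-271 - 1035) = 1/(-1306) = -1/1306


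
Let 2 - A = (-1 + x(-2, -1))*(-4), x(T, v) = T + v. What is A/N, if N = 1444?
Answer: -7/722 ≈ -0.0096953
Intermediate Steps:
A = -14 (A = 2 - (-1 + (-2 - 1))*(-4) = 2 - (-1 - 3)*(-4) = 2 - (-4)*(-4) = 2 - 1*16 = 2 - 16 = -14)
A/N = -14/1444 = (1/1444)*(-14) = -7/722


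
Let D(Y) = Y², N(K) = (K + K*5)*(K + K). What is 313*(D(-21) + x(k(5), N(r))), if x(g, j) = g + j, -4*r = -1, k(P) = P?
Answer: 559331/4 ≈ 1.3983e+5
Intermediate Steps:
r = ¼ (r = -¼*(-1) = ¼ ≈ 0.25000)
N(K) = 12*K² (N(K) = (K + 5*K)*(2*K) = (6*K)*(2*K) = 12*K²)
313*(D(-21) + x(k(5), N(r))) = 313*((-21)² + (5 + 12*(¼)²)) = 313*(441 + (5 + 12*(1/16))) = 313*(441 + (5 + ¾)) = 313*(441 + 23/4) = 313*(1787/4) = 559331/4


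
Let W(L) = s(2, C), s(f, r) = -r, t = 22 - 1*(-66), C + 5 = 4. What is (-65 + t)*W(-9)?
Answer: 23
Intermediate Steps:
C = -1 (C = -5 + 4 = -1)
t = 88 (t = 22 + 66 = 88)
W(L) = 1 (W(L) = -1*(-1) = 1)
(-65 + t)*W(-9) = (-65 + 88)*1 = 23*1 = 23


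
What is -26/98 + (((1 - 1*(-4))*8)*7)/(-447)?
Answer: -19531/21903 ≈ -0.89170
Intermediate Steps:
-26/98 + (((1 - 1*(-4))*8)*7)/(-447) = -26*1/98 + (((1 + 4)*8)*7)*(-1/447) = -13/49 + ((5*8)*7)*(-1/447) = -13/49 + (40*7)*(-1/447) = -13/49 + 280*(-1/447) = -13/49 - 280/447 = -19531/21903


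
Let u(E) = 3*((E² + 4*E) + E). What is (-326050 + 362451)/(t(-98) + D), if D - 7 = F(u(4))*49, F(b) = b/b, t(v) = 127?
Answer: 36401/183 ≈ 198.91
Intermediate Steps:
u(E) = 3*E² + 15*E (u(E) = 3*(E² + 5*E) = 3*E² + 15*E)
F(b) = 1
D = 56 (D = 7 + 1*49 = 7 + 49 = 56)
(-326050 + 362451)/(t(-98) + D) = (-326050 + 362451)/(127 + 56) = 36401/183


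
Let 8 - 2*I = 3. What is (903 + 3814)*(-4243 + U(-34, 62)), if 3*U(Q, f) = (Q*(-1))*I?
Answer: -59641748/3 ≈ -1.9881e+7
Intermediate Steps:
I = 5/2 (I = 4 - ½*3 = 4 - 3/2 = 5/2 ≈ 2.5000)
U(Q, f) = -5*Q/6 (U(Q, f) = ((Q*(-1))*(5/2))/3 = (-Q*(5/2))/3 = (-5*Q/2)/3 = -5*Q/6)
(903 + 3814)*(-4243 + U(-34, 62)) = (903 + 3814)*(-4243 - ⅚*(-34)) = 4717*(-4243 + 85/3) = 4717*(-12644/3) = -59641748/3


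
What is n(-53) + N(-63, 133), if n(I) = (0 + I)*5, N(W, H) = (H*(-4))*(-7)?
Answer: 3459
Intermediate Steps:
N(W, H) = 28*H (N(W, H) = -4*H*(-7) = 28*H)
n(I) = 5*I (n(I) = I*5 = 5*I)
n(-53) + N(-63, 133) = 5*(-53) + 28*133 = -265 + 3724 = 3459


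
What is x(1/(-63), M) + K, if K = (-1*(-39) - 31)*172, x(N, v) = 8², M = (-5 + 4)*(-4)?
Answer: 1440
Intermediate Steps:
M = 4 (M = -1*(-4) = 4)
x(N, v) = 64
K = 1376 (K = (39 - 31)*172 = 8*172 = 1376)
x(1/(-63), M) + K = 64 + 1376 = 1440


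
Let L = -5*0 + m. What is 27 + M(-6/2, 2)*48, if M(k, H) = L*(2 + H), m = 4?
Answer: 795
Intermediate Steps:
L = 4 (L = -5*0 + 4 = 0 + 4 = 4)
M(k, H) = 8 + 4*H (M(k, H) = 4*(2 + H) = 8 + 4*H)
27 + M(-6/2, 2)*48 = 27 + (8 + 4*2)*48 = 27 + (8 + 8)*48 = 27 + 16*48 = 27 + 768 = 795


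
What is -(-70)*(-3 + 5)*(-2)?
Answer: -280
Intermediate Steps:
-(-70)*(-3 + 5)*(-2) = -(-70)*2*(-2) = -14*(-10)*(-2) = 140*(-2) = -280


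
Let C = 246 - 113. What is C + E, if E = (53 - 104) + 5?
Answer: 87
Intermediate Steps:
C = 133
E = -46 (E = -51 + 5 = -46)
C + E = 133 - 46 = 87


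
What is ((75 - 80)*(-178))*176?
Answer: 156640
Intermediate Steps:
((75 - 80)*(-178))*176 = -5*(-178)*176 = 890*176 = 156640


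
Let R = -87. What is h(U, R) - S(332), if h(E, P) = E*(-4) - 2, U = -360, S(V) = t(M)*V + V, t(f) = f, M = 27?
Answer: -7858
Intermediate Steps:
S(V) = 28*V (S(V) = 27*V + V = 28*V)
h(E, P) = -2 - 4*E (h(E, P) = -4*E - 2 = -2 - 4*E)
h(U, R) - S(332) = (-2 - 4*(-360)) - 28*332 = (-2 + 1440) - 1*9296 = 1438 - 9296 = -7858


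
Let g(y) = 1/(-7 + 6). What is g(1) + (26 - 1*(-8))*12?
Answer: 407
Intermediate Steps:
g(y) = -1 (g(y) = 1/(-1) = -1)
g(1) + (26 - 1*(-8))*12 = -1 + (26 - 1*(-8))*12 = -1 + (26 + 8)*12 = -1 + 34*12 = -1 + 408 = 407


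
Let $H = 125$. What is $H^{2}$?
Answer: $15625$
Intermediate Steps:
$H^{2} = 125^{2} = 15625$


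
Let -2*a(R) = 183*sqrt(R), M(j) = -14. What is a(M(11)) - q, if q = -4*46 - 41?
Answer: 225 - 183*I*sqrt(14)/2 ≈ 225.0 - 342.36*I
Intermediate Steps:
q = -225 (q = -184 - 41 = -225)
a(R) = -183*sqrt(R)/2
a(M(11)) - q = -183*I*sqrt(14)/2 - 1*(-225) = -183*I*sqrt(14)/2 + 225 = 225 - 183*I*sqrt(14)/2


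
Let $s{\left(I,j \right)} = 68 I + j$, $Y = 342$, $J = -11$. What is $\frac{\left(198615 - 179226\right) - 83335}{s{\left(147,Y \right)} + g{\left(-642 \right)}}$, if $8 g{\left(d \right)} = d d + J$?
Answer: $- \frac{511568}{494857} \approx -1.0338$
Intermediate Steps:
$s{\left(I,j \right)} = j + 68 I$
$g{\left(d \right)} = - \frac{11}{8} + \frac{d^{2}}{8}$ ($g{\left(d \right)} = \frac{d d - 11}{8} = \frac{d^{2} - 11}{8} = \frac{-11 + d^{2}}{8} = - \frac{11}{8} + \frac{d^{2}}{8}$)
$\frac{\left(198615 - 179226\right) - 83335}{s{\left(147,Y \right)} + g{\left(-642 \right)}} = \frac{\left(198615 - 179226\right) - 83335}{\left(342 + 68 \cdot 147\right) - \left(\frac{11}{8} - \frac{\left(-642\right)^{2}}{8}\right)} = \frac{\left(198615 - 179226\right) - 83335}{\left(342 + 9996\right) + \left(- \frac{11}{8} + \frac{1}{8} \cdot 412164\right)} = \frac{19389 - 83335}{10338 + \left(- \frac{11}{8} + \frac{103041}{2}\right)} = - \frac{63946}{10338 + \frac{412153}{8}} = - \frac{63946}{\frac{494857}{8}} = \left(-63946\right) \frac{8}{494857} = - \frac{511568}{494857}$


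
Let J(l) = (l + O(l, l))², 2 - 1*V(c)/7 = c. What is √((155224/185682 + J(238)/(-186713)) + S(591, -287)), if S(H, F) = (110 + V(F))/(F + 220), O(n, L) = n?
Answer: I*√43452449945390981274244899/1161419649411 ≈ 5.6757*I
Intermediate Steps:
V(c) = 14 - 7*c
J(l) = 4*l² (J(l) = (l + l)² = (2*l)² = 4*l²)
S(H, F) = (124 - 7*F)/(220 + F) (S(H, F) = (110 + (14 - 7*F))/(F + 220) = (124 - 7*F)/(220 + F))
√((155224/185682 + J(238)/(-186713)) + S(591, -287)) = √((155224/185682 + (4*238²)/(-186713)) + (124 - 7*(-287))/(220 - 287)) = √((155224*(1/185682) + (4*56644)*(-1/186713)) + (124 + 2009)/(-67)) = √((77612/92841 + 226576*(-1/186713)) - 1/67*2133) = √((77612/92841 - 226576/186713) - 2133/67) = √(-6544373060/17334621633 - 2133/67) = √(-37413220938209/1161419649411) = I*√43452449945390981274244899/1161419649411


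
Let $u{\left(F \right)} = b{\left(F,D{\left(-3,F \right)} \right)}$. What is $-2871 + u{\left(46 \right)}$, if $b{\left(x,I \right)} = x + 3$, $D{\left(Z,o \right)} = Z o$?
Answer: $-2822$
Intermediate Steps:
$b{\left(x,I \right)} = 3 + x$
$u{\left(F \right)} = 3 + F$
$-2871 + u{\left(46 \right)} = -2871 + \left(3 + 46\right) = -2871 + 49 = -2822$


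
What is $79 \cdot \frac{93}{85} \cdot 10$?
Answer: $\frac{14694}{17} \approx 864.35$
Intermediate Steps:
$79 \cdot \frac{93}{85} \cdot 10 = \frac{7347}{85} \cdot 10 = \frac{14694}{17}$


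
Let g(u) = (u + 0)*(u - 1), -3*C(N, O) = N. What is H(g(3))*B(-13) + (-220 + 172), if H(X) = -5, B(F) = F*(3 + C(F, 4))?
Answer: 1286/3 ≈ 428.67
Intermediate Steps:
C(N, O) = -N/3
B(F) = F*(3 - F/3)
g(u) = u*(-1 + u)
H(g(3))*B(-13) + (-220 + 172) = -5*(-13)*(9 - 1*(-13))/3 + (-220 + 172) = -5*(-13)*(9 + 13)/3 - 48 = -5*(-13)*22/3 - 48 = -5*(-286/3) - 48 = 1430/3 - 48 = 1286/3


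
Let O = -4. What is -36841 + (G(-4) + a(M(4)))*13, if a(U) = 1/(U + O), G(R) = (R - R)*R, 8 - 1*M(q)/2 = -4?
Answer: -736807/20 ≈ -36840.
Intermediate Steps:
M(q) = 24 (M(q) = 16 - 2*(-4) = 16 + 8 = 24)
G(R) = 0 (G(R) = 0*R = 0)
a(U) = 1/(-4 + U) (a(U) = 1/(U - 4) = 1/(-4 + U))
-36841 + (G(-4) + a(M(4)))*13 = -36841 + (0 + 1/(-4 + 24))*13 = -36841 + (0 + 1/20)*13 = -36841 + (1/20)*13 = -36841 + 13/20 = -736807/20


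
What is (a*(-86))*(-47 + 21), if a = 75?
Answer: 167700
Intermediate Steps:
(a*(-86))*(-47 + 21) = (75*(-86))*(-47 + 21) = -6450*(-26) = 167700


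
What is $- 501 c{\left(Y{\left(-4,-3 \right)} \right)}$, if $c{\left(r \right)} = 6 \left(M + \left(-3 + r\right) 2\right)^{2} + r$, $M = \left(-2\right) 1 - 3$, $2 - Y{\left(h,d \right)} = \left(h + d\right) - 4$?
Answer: $-682863$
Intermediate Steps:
$Y{\left(h,d \right)} = 6 - d - h$ ($Y{\left(h,d \right)} = 2 - \left(\left(h + d\right) - 4\right) = 2 - \left(\left(d + h\right) - 4\right) = 2 - \left(-4 + d + h\right) = 6 - d - h$)
$M = -5$ ($M = -2 - 3 = -5$)
$c{\left(r \right)} = r + 6 \left(-11 + 2 r\right)^{2}$ ($c{\left(r \right)} = 6 \left(-5 + \left(-3 + r\right) 2\right)^{2} + r = 6 \left(-5 + \left(-6 + 2 r\right)\right)^{2} + r = 6 \left(-11 + 2 r\right)^{2} + r = r + 6 \left(-11 + 2 r\right)^{2}$)
$- 501 c{\left(Y{\left(-4,-3 \right)} \right)} = - 501 \left(\left(6 - -3 - -4\right) + 6 \left(-11 + 2 \left(6 - -3 - -4\right)\right)^{2}\right) = - 501 \left(\left(6 + 3 + 4\right) + 6 \left(-11 + 2 \left(6 + 3 + 4\right)\right)^{2}\right) = - 501 \left(13 + 6 \left(-11 + 2 \cdot 13\right)^{2}\right) = - 501 \left(13 + 6 \left(-11 + 26\right)^{2}\right) = - 501 \left(13 + 6 \cdot 15^{2}\right) = - 501 \left(13 + 6 \cdot 225\right) = - 501 \left(13 + 1350\right) = \left(-501\right) 1363 = -682863$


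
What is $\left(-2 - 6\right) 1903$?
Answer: $-15224$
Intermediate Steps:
$\left(-2 - 6\right) 1903 = \left(-8\right) 1903 = -15224$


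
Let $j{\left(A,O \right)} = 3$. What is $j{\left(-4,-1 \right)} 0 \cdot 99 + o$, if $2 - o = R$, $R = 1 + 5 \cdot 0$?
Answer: $1$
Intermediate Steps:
$R = 1$ ($R = 1 + 0 = 1$)
$o = 1$ ($o = 2 - 1 = 1$)
$j{\left(-4,-1 \right)} 0 \cdot 99 + o = 3 \cdot 0 \cdot 99 + 1 = 0 \cdot 99 + 1 = 0 + 1 = 1$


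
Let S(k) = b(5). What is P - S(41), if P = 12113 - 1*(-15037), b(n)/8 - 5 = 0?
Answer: 27110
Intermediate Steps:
b(n) = 40 (b(n) = 40 + 8*0 = 40 + 0 = 40)
P = 27150 (P = 12113 + 15037 = 27150)
S(k) = 40
P - S(41) = 27150 - 1*40 = 27150 - 40 = 27110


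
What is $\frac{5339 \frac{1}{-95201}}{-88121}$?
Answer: $\frac{5339}{8389207321} \approx 6.3641 \cdot 10^{-7}$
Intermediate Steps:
$\frac{5339 \frac{1}{-95201}}{-88121} = 5339 \left(- \frac{1}{95201}\right) \left(- \frac{1}{88121}\right) = \left(- \frac{5339}{95201}\right) \left(- \frac{1}{88121}\right) = \frac{5339}{8389207321}$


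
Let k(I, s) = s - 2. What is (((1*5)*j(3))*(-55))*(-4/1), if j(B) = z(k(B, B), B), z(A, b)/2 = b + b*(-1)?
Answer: 0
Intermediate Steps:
k(I, s) = -2 + s
z(A, b) = 0 (z(A, b) = 2*(b + b*(-1)) = 2*(b - b) = 2*0 = 0)
j(B) = 0
(((1*5)*j(3))*(-55))*(-4/1) = (((1*5)*0)*(-55))*(-4/1) = ((5*0)*(-55))*(-4*1) = (0*(-55))*(-4) = 0*(-4) = 0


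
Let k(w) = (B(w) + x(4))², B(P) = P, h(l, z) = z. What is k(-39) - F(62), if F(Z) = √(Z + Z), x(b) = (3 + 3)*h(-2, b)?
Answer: 225 - 2*√31 ≈ 213.86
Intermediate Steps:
x(b) = 6*b (x(b) = (3 + 3)*b = 6*b)
F(Z) = √2*√Z (F(Z) = √(2*Z) = √2*√Z)
k(w) = (24 + w)² (k(w) = (w + 6*4)² = (w + 24)² = (24 + w)²)
k(-39) - F(62) = (24 - 39)² - √2*√62 = (-15)² - 2*√31 = 225 - 2*√31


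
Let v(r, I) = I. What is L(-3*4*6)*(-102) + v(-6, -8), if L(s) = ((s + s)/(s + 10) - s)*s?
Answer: 16920328/31 ≈ 5.4582e+5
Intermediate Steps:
L(s) = s*(-s + 2*s/(10 + s)) (L(s) = ((2*s)/(10 + s) - s)*s = (2*s/(10 + s) - s)*s = (-s + 2*s/(10 + s))*s = s*(-s + 2*s/(10 + s)))
L(-3*4*6)*(-102) + v(-6, -8) = ((-3*4*6)**2*(-8 - (-3*4)*6)/(10 - 3*4*6))*(-102) - 8 = ((-12*6)**2*(-8 - (-12)*6)/(10 - 12*6))*(-102) - 8 = ((-72)**2*(-8 - 1*(-72))/(10 - 72))*(-102) - 8 = (5184*(-8 + 72)/(-62))*(-102) - 8 = (5184*(-1/62)*64)*(-102) - 8 = -165888/31*(-102) - 8 = 16920576/31 - 8 = 16920328/31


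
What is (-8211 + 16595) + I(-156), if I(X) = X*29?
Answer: 3860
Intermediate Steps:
I(X) = 29*X
(-8211 + 16595) + I(-156) = (-8211 + 16595) + 29*(-156) = 8384 - 4524 = 3860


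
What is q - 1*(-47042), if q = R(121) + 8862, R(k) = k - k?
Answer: 55904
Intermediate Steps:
R(k) = 0
q = 8862 (q = 0 + 8862 = 8862)
q - 1*(-47042) = 8862 - 1*(-47042) = 8862 + 47042 = 55904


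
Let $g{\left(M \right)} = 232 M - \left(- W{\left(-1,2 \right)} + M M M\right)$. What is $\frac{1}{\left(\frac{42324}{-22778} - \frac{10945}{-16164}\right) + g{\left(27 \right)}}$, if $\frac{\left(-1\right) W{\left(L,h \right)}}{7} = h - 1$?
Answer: $- \frac{184091796}{2471833863059} \approx -7.4476 \cdot 10^{-5}$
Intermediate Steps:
$W{\left(L,h \right)} = 7 - 7 h$ ($W{\left(L,h \right)} = - 7 \left(h - 1\right) = - 7 \left(-1 + h\right) = 7 - 7 h$)
$g{\left(M \right)} = -7 - M^{3} + 232 M$ ($g{\left(M \right)} = 232 M - \left(7 + M M M\right) = 232 M - \left(7 + M^{2} M\right) = 232 M - \left(7 + M^{3}\right) = -7 - M^{3} + 232 M$)
$\frac{1}{\left(\frac{42324}{-22778} - \frac{10945}{-16164}\right) + g{\left(27 \right)}} = \frac{1}{\left(\frac{42324}{-22778} - \frac{10945}{-16164}\right) - 13426} = \frac{1}{\left(42324 \left(- \frac{1}{22778}\right) - - \frac{10945}{16164}\right) - 13426} = \frac{1}{\left(- \frac{21162}{11389} + \frac{10945}{16164}\right) - 13426} = \frac{1}{- \frac{217409963}{184091796} - 13426} = \frac{1}{- \frac{2471833863059}{184091796}} = - \frac{184091796}{2471833863059}$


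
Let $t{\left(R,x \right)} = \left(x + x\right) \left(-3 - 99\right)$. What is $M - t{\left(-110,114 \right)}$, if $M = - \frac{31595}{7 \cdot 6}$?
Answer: $\frac{945157}{42} \approx 22504.0$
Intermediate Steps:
$t{\left(R,x \right)} = - 204 x$ ($t{\left(R,x \right)} = 2 x \left(-102\right) = - 204 x$)
$M = - \frac{31595}{42} \approx -752.26$
$M - t{\left(-110,114 \right)} = - \frac{31595}{42} - \left(-204\right) 114 = - \frac{31595}{42} - -23256 = - \frac{31595}{42} + 23256 = \frac{945157}{42}$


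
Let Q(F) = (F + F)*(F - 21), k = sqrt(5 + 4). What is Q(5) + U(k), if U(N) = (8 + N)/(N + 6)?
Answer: -1429/9 ≈ -158.78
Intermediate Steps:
k = 3 (k = sqrt(9) = 3)
U(N) = (8 + N)/(6 + N)
Q(F) = 2*F*(-21 + F) (Q(F) = (2*F)*(-21 + F) = 2*F*(-21 + F))
Q(5) + U(k) = 2*5*(-21 + 5) + (8 + 3)/(6 + 3) = 2*5*(-16) + 11/9 = -160 + (1/9)*11 = -160 + 11/9 = -1429/9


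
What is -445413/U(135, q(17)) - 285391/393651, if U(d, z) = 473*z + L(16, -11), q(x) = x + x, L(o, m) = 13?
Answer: -59976880336/2111937615 ≈ -28.399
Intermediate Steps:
q(x) = 2*x
U(d, z) = 13 + 473*z (U(d, z) = 473*z + 13 = 13 + 473*z)
-445413/U(135, q(17)) - 285391/393651 = -445413/(13 + 473*(2*17)) - 285391/393651 = -445413/(13 + 473*34) - 285391*1/393651 = -445413/(13 + 16082) - 285391/393651 = -445413/16095 - 285391/393651 = -445413*1/16095 - 285391/393651 = -148471/5365 - 285391/393651 = -59976880336/2111937615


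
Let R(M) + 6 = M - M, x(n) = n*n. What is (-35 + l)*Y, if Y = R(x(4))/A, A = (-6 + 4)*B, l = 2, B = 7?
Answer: -99/7 ≈ -14.143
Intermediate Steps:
x(n) = n²
R(M) = -6 (R(M) = -6 + (M - M) = -6 + 0 = -6)
A = -14 (A = (-6 + 4)*7 = -2*7 = -14)
Y = 3/7 (Y = -6/(-14) = -6*(-1/14) = 3/7 ≈ 0.42857)
(-35 + l)*Y = (-35 + 2)*(3/7) = -33*3/7 = -99/7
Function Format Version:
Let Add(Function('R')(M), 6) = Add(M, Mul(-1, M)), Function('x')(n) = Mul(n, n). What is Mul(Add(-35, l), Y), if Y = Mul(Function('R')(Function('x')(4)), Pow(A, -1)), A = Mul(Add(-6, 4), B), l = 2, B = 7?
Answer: Rational(-99, 7) ≈ -14.143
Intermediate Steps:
Function('x')(n) = Pow(n, 2)
Function('R')(M) = -6 (Function('R')(M) = Add(-6, Add(M, Mul(-1, M))) = Add(-6, 0) = -6)
A = -14 (A = Mul(Add(-6, 4), 7) = Mul(-2, 7) = -14)
Y = Rational(3, 7) (Y = Mul(-6, Pow(-14, -1)) = Mul(-6, Rational(-1, 14)) = Rational(3, 7) ≈ 0.42857)
Mul(Add(-35, l), Y) = Mul(Add(-35, 2), Rational(3, 7)) = Mul(-33, Rational(3, 7)) = Rational(-99, 7)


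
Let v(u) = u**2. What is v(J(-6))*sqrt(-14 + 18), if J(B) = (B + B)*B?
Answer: 10368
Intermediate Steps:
J(B) = 2*B**2 (J(B) = (2*B)*B = 2*B**2)
v(J(-6))*sqrt(-14 + 18) = (2*(-6)**2)**2*sqrt(-14 + 18) = (2*36)**2*sqrt(4) = 72**2*2 = 5184*2 = 10368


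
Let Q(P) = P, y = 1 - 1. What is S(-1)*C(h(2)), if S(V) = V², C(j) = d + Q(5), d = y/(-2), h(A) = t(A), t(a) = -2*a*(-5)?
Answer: 5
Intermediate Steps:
t(a) = 10*a
y = 0
h(A) = 10*A
d = 0 (d = 0/(-2) = 0*(-½) = 0)
C(j) = 5 (C(j) = 0 + 5 = 5)
S(-1)*C(h(2)) = (-1)²*5 = 1*5 = 5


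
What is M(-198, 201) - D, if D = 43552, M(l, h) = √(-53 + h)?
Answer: -43552 + 2*√37 ≈ -43540.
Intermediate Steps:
M(-198, 201) - D = √(-53 + 201) - 1*43552 = √148 - 43552 = 2*√37 - 43552 = -43552 + 2*√37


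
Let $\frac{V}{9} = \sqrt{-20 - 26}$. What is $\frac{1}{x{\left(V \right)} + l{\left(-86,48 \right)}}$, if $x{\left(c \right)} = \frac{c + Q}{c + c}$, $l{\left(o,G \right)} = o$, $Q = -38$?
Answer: $- \frac{414 i}{19 \sqrt{46} + 35397 i} \approx -0.011696 - 4.2579 \cdot 10^{-5} i$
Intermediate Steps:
$V = 9 i \sqrt{46}$ ($V = 9 \sqrt{-20 - 26} = 9 \sqrt{-46} = 9 i \sqrt{46} \approx 61.041 i$)
$x{\left(c \right)} = \frac{-38 + c}{2 c}$ ($x{\left(c \right)} = \frac{c - 38}{c + c} = \frac{-38 + c}{2 c}$)
$\frac{1}{x{\left(V \right)} + l{\left(-86,48 \right)}} = \frac{1}{\frac{-38 + 9 i \sqrt{46}}{2 \cdot 9 i \sqrt{46}} - 86} = \frac{1}{\frac{- \frac{i \sqrt{46}}{414} \left(-38 + 9 i \sqrt{46}\right)}{2} - 86} = \frac{1}{- \frac{i \sqrt{46} \left(-38 + 9 i \sqrt{46}\right)}{828} - 86} = \frac{1}{-86 - \frac{i \sqrt{46} \left(-38 + 9 i \sqrt{46}\right)}{828}}$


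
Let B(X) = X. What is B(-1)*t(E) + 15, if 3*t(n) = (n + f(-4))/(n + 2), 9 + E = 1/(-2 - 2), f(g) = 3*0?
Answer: 1268/87 ≈ 14.575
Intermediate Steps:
f(g) = 0
E = -37/4 (E = -9 + 1/(-2 - 2) = -9 + 1/(-4) = -9 - 1/4 = -37/4 ≈ -9.2500)
t(n) = n/(3*(2 + n)) (t(n) = ((n + 0)/(n + 2))/3 = (n/(2 + n))/3 = n/(3*(2 + n)))
B(-1)*t(E) + 15 = -(-37)/(3*4*(2 - 37/4)) + 15 = -(-37)/(3*4*(-29/4)) + 15 = -(-37)*(-4)/(3*4*29) + 15 = -1*37/87 + 15 = -37/87 + 15 = 1268/87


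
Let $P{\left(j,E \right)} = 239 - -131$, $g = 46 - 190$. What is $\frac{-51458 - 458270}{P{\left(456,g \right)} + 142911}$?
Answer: $- \frac{509728}{143281} \approx -3.5575$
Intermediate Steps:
$g = -144$
$P{\left(j,E \right)} = 370$ ($P{\left(j,E \right)} = 239 + 131 = 370$)
$\frac{-51458 - 458270}{P{\left(456,g \right)} + 142911} = \frac{-51458 - 458270}{370 + 142911} = - \frac{509728}{143281}$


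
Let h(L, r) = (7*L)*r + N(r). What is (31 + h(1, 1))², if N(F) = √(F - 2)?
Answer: (38 + I)² ≈ 1443.0 + 76.0*I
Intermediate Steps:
N(F) = √(-2 + F)
h(L, r) = √(-2 + r) + 7*L*r (h(L, r) = (7*L)*r + √(-2 + r) = 7*L*r + √(-2 + r) = √(-2 + r) + 7*L*r)
(31 + h(1, 1))² = (31 + (√(-2 + 1) + 7*1*1))² = (31 + (√(-1) + 7))² = (31 + (I + 7))² = (31 + (7 + I))² = (38 + I)²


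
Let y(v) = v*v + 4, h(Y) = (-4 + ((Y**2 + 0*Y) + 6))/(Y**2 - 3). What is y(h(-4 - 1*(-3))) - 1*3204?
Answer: -12791/4 ≈ -3197.8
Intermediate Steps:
h(Y) = (2 + Y**2)/(-3 + Y**2) (h(Y) = (-4 + ((Y**2 + 0) + 6))/(-3 + Y**2) = (-4 + (Y**2 + 6))/(-3 + Y**2) = (-4 + (6 + Y**2))/(-3 + Y**2) = (2 + Y**2)/(-3 + Y**2))
y(v) = 4 + v**2 (y(v) = v**2 + 4 = 4 + v**2)
y(h(-4 - 1*(-3))) - 1*3204 = (4 + ((2 + (-4 - 1*(-3))**2)/(-3 + (-4 - 1*(-3))**2))**2) - 1*3204 = (4 + ((2 + (-4 + 3)**2)/(-3 + (-4 + 3)**2))**2) - 3204 = (4 + ((2 + (-1)**2)/(-3 + (-1)**2))**2) - 3204 = (4 + ((2 + 1)/(-3 + 1))**2) - 3204 = (4 + (3/(-2))**2) - 3204 = (4 + (-1/2*3)**2) - 3204 = (4 + (-3/2)**2) - 3204 = (4 + 9/4) - 3204 = 25/4 - 3204 = -12791/4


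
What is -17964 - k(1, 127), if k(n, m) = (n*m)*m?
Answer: -34093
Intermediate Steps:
k(n, m) = n*m**2 (k(n, m) = (m*n)*m = n*m**2)
-17964 - k(1, 127) = -17964 - 127**2 = -17964 - 16129 = -34093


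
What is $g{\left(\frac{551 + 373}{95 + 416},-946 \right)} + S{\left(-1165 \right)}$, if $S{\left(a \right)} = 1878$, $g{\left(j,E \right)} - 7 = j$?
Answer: $\frac{137737}{73} \approx 1886.8$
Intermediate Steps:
$g{\left(j,E \right)} = 7 + j$
$g{\left(\frac{551 + 373}{95 + 416},-946 \right)} + S{\left(-1165 \right)} = \left(7 + \frac{551 + 373}{95 + 416}\right) + 1878 = \left(7 + \frac{924}{511}\right) + 1878 = \left(7 + 924 \cdot \frac{1}{511}\right) + 1878 = \left(7 + \frac{132}{73}\right) + 1878 = \frac{643}{73} + 1878 = \frac{137737}{73}$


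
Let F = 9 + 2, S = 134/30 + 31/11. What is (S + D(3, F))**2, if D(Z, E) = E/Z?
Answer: 3265249/27225 ≈ 119.94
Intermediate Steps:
S = 1202/165 (S = 134*(1/30) + 31*(1/11) = 67/15 + 31/11 = 1202/165 ≈ 7.2849)
F = 11
(S + D(3, F))**2 = (1202/165 + 11/3)**2 = (1807/165)**2 = 3265249/27225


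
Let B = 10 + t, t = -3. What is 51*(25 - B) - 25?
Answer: 893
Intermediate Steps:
B = 7 (B = 10 - 3 = 7)
51*(25 - B) - 25 = 51*(25 - 1*7) - 25 = 51*(25 - 7) - 25 = 51*18 - 25 = 918 - 25 = 893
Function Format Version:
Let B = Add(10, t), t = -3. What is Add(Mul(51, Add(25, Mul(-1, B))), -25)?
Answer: 893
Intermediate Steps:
B = 7 (B = Add(10, -3) = 7)
Add(Mul(51, Add(25, Mul(-1, B))), -25) = Add(Mul(51, Add(25, Mul(-1, 7))), -25) = Add(Mul(51, Add(25, -7)), -25) = Add(Mul(51, 18), -25) = Add(918, -25) = 893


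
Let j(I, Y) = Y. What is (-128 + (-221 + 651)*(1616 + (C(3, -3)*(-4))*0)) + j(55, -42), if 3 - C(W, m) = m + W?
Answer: 694710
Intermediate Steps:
C(W, m) = 3 - W - m (C(W, m) = 3 - (m + W) = 3 - (W + m) = 3 + (-W - m) = 3 - W - m)
(-128 + (-221 + 651)*(1616 + (C(3, -3)*(-4))*0)) + j(55, -42) = (-128 + (-221 + 651)*(1616 + ((3 - 1*3 - 1*(-3))*(-4))*0)) - 42 = (-128 + 430*(1616 + ((3 - 3 + 3)*(-4))*0)) - 42 = (-128 + 430*(1616 + (3*(-4))*0)) - 42 = (-128 + 430*(1616 - 12*0)) - 42 = (-128 + 430*(1616 + 0)) - 42 = (-128 + 430*1616) - 42 = (-128 + 694880) - 42 = 694752 - 42 = 694710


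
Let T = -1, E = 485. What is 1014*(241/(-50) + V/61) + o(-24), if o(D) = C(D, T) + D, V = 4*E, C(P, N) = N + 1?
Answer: 41688993/1525 ≈ 27337.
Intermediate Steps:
C(P, N) = 1 + N
V = 1940 (V = 4*485 = 1940)
o(D) = D (o(D) = (1 - 1) + D = 0 + D = D)
1014*(241/(-50) + V/61) + o(-24) = 1014*(241/(-50) + 1940/61) - 24 = 1014*(241*(-1/50) + 1940*(1/61)) - 24 = 1014*(-241/50 + 1940/61) - 24 = 1014*(82299/3050) - 24 = 41725593/1525 - 24 = 41688993/1525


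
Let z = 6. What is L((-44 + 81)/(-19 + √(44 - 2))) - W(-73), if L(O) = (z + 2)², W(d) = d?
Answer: 137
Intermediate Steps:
L(O) = 64 (L(O) = (6 + 2)² = 8² = 64)
L((-44 + 81)/(-19 + √(44 - 2))) - W(-73) = 64 - 1*(-73) = 64 + 73 = 137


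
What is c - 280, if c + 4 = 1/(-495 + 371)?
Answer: -35217/124 ≈ -284.01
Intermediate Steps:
c = -497/124 (c = -4 + 1/(-495 + 371) = -4 + 1/(-124) = -4 - 1/124 = -497/124 ≈ -4.0081)
c - 280 = -497/124 - 280 = -35217/124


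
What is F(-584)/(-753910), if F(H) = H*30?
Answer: 1752/75391 ≈ 0.023239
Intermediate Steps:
F(H) = 30*H
F(-584)/(-753910) = (30*(-584))/(-753910) = -17520*(-1/753910) = 1752/75391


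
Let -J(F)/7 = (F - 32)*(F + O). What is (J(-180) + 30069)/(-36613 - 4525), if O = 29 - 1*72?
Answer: 300863/41138 ≈ 7.3135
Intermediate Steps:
O = -43 (O = 29 - 72 = -43)
J(F) = -7*(-43 + F)*(-32 + F) (J(F) = -7*(F - 32)*(F - 43) = -7*(-32 + F)*(-43 + F) = -7*(-43 + F)*(-32 + F))
(J(-180) + 30069)/(-36613 - 4525) = ((-9632 - 7*(-180)**2 + 525*(-180)) + 30069)/(-36613 - 4525) = ((-9632 - 7*32400 - 94500) + 30069)/(-41138) = ((-9632 - 226800 - 94500) + 30069)*(-1/41138) = (-330932 + 30069)*(-1/41138) = -300863*(-1/41138) = 300863/41138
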